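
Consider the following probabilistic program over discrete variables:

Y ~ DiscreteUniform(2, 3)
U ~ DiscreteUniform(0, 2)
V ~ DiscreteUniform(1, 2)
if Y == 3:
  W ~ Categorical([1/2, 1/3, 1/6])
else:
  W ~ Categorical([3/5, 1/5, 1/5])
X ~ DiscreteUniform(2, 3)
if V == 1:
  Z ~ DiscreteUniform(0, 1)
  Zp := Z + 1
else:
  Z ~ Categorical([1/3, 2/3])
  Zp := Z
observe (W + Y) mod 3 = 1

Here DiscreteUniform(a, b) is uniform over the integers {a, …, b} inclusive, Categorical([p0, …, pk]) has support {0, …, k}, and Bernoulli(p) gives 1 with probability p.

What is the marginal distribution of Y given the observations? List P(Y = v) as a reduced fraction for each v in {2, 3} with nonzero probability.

P(Y=2) = 3/8, P(Y=3) = 5/8

Enumerate traces; 48 have nonzero weight after conditioning:
  (Y=2, U=0, V=1, W=2, X=2, Z=0) weight 1/240
  (Y=2, U=0, V=1, W=2, X=2, Z=1) weight 1/240
  (Y=2, U=0, V=1, W=2, X=3, Z=0) weight 1/240
  (Y=2, U=0, V=1, W=2, X=3, Z=1) weight 1/240
  (Y=2, U=0, V=2, W=2, X=2, Z=0) weight 1/360
  (Y=2, U=0, V=2, W=2, X=2, Z=1) weight 1/180
  (Y=2, U=0, V=2, W=2, X=3, Z=0) weight 1/360
  (Y=2, U=0, V=2, W=2, X=3, Z=1) weight 1/180
  (Y=3, U=0, V=1, W=1, X=2, Z=0) weight 1/144
  … 39 more
Group by Y:
  weight(Y=2) = 1/10
  weight(Y=3) = 1/6
Total weight = 1/10 + 1/6 = 4/15
P(Y=2 | obs) = 1/10 / 4/15 = 3/8
P(Y=3 | obs) = 1/6 / 4/15 = 5/8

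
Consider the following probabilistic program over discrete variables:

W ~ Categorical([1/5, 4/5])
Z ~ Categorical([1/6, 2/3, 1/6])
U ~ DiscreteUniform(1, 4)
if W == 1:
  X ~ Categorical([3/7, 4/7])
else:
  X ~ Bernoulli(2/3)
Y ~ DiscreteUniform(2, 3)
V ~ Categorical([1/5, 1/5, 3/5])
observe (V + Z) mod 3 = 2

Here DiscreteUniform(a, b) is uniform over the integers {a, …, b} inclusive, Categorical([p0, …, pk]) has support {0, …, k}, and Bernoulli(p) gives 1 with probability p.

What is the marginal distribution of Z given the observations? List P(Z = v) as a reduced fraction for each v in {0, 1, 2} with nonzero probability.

Enumerate traces; 96 have nonzero weight after conditioning:
  (W=0, Z=0, U=1, X=0, Y=2, V=2) weight 1/1200
  (W=0, Z=0, U=1, X=0, Y=3, V=2) weight 1/1200
  (W=0, Z=0, U=1, X=1, Y=2, V=2) weight 1/600
  (W=0, Z=0, U=1, X=1, Y=3, V=2) weight 1/600
  (W=0, Z=0, U=2, X=0, Y=2, V=2) weight 1/1200
  (W=0, Z=0, U=2, X=0, Y=3, V=2) weight 1/1200
  (W=0, Z=0, U=2, X=1, Y=2, V=2) weight 1/600
  (W=0, Z=0, U=2, X=1, Y=3, V=2) weight 1/600
  (W=0, Z=1, U=1, X=0, Y=2, V=1) weight 1/900
  (W=0, Z=2, U=1, X=0, Y=2, V=0) weight 1/3600
  … 86 more
Group by Z:
  weight(Z=0) = 1/10
  weight(Z=1) = 2/15
  weight(Z=2) = 1/30
Total weight = 1/10 + 2/15 + 1/30 = 4/15
P(Z=0 | obs) = 1/10 / 4/15 = 3/8
P(Z=1 | obs) = 2/15 / 4/15 = 1/2
P(Z=2 | obs) = 1/30 / 4/15 = 1/8

P(Z=0) = 3/8, P(Z=1) = 1/2, P(Z=2) = 1/8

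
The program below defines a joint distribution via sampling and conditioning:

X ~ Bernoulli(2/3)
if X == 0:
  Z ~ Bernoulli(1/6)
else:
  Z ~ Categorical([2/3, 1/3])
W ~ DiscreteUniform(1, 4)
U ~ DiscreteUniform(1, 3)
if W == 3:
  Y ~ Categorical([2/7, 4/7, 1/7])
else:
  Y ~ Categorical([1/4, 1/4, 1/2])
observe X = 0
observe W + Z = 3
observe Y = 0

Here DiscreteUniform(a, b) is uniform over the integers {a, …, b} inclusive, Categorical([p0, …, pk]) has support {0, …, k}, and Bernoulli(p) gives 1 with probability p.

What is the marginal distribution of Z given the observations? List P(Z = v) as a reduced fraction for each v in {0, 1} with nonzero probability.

Enumerate traces; 6 have nonzero weight after conditioning:
  (X=0, Z=0, W=3, U=1, Y=0) weight 5/756
  (X=0, Z=0, W=3, U=2, Y=0) weight 5/756
  (X=0, Z=0, W=3, U=3, Y=0) weight 5/756
  (X=0, Z=1, W=2, U=1, Y=0) weight 1/864
  (X=0, Z=1, W=2, U=2, Y=0) weight 1/864
  (X=0, Z=1, W=2, U=3, Y=0) weight 1/864
Group by Z:
  weight(Z=0) = 5/252
  weight(Z=1) = 1/288
Total weight = 5/252 + 1/288 = 47/2016
P(Z=0 | obs) = 5/252 / 47/2016 = 40/47
P(Z=1 | obs) = 1/288 / 47/2016 = 7/47

P(Z=0) = 40/47, P(Z=1) = 7/47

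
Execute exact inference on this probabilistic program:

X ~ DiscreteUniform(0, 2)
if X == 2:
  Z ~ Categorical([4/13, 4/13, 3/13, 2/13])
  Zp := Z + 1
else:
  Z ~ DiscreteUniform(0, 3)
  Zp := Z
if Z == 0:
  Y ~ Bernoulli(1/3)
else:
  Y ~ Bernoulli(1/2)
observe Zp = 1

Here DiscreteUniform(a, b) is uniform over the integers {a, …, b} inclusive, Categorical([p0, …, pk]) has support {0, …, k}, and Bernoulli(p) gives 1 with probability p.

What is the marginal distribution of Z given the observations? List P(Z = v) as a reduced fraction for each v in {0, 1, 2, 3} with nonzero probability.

Enumerate traces; 6 have nonzero weight after conditioning:
  (X=0, Z=1, Y=0) weight 1/24
  (X=0, Z=1, Y=1) weight 1/24
  (X=1, Z=1, Y=0) weight 1/24
  (X=1, Z=1, Y=1) weight 1/24
  (X=2, Z=0, Y=0) weight 8/117
  (X=2, Z=0, Y=1) weight 4/117
Group by Z:
  weight(Z=0) = 4/39
  weight(Z=1) = 1/6
Total weight = 4/39 + 1/6 = 7/26
P(Z=0 | obs) = 4/39 / 7/26 = 8/21
P(Z=1 | obs) = 1/6 / 7/26 = 13/21

P(Z=0) = 8/21, P(Z=1) = 13/21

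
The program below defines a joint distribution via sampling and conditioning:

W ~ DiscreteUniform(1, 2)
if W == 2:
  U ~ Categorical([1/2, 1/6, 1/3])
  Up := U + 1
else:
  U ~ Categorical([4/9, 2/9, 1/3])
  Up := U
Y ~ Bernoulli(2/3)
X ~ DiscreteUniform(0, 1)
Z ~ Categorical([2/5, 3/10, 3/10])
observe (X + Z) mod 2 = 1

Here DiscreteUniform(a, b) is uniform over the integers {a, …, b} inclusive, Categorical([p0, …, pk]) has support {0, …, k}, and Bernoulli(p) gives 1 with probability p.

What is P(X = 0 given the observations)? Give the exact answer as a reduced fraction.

P(X = 0 | obs) = 3/10

Enumerate traces; 36 have nonzero weight after conditioning:
  (W=1, U=0, Y=0, X=0, Z=1) weight 1/90
  (W=1, U=0, Y=0, X=1, Z=0) weight 2/135
  (W=1, U=0, Y=0, X=1, Z=2) weight 1/90
  (W=1, U=0, Y=1, X=0, Z=1) weight 1/45
  (W=1, U=0, Y=1, X=1, Z=0) weight 4/135
  (W=1, U=0, Y=1, X=1, Z=2) weight 1/45
  (W=1, U=1, Y=0, X=0, Z=1) weight 1/180
  (W=1, U=1, Y=0, X=1, Z=0) weight 1/135
  … 28 more
Group by X:
  weight(X=0) = 3/20
  weight(X=1) = 7/20
Total weight = 3/20 + 7/20 = 1/2
P(X=0 | obs) = 3/20 / 1/2 = 3/10
P(X=1 | obs) = 7/20 / 1/2 = 7/10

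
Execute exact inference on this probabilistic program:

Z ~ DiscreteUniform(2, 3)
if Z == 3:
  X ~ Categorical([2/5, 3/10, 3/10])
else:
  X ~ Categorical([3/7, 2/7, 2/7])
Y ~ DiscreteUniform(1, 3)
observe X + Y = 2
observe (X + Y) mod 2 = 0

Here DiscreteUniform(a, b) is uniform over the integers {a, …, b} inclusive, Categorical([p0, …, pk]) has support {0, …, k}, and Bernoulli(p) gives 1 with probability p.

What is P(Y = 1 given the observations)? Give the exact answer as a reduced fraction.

Enumerate traces; 4 have nonzero weight after conditioning:
  (Z=2, X=0, Y=2) weight 1/14
  (Z=2, X=1, Y=1) weight 1/21
  (Z=3, X=0, Y=2) weight 1/15
  (Z=3, X=1, Y=1) weight 1/20
Group by Y:
  weight(Y=1) = 41/420
  weight(Y=2) = 29/210
Total weight = 41/420 + 29/210 = 33/140
P(Y=1 | obs) = 41/420 / 33/140 = 41/99
P(Y=2 | obs) = 29/210 / 33/140 = 58/99

P(Y = 1 | obs) = 41/99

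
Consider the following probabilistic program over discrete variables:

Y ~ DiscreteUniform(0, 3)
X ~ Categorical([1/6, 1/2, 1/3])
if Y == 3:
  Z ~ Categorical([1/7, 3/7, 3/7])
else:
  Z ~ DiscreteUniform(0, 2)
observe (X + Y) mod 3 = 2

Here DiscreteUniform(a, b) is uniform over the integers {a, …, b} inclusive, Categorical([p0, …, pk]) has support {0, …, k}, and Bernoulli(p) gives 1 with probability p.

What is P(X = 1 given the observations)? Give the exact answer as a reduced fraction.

Enumerate traces; 12 have nonzero weight after conditioning:
  (Y=0, X=2, Z=0) weight 1/36
  (Y=0, X=2, Z=1) weight 1/36
  (Y=0, X=2, Z=2) weight 1/36
  (Y=1, X=1, Z=0) weight 1/24
  (Y=1, X=1, Z=1) weight 1/24
  (Y=1, X=1, Z=2) weight 1/24
  (Y=2, X=0, Z=0) weight 1/72
  (Y=2, X=0, Z=1) weight 1/72
  … 4 more
Group by X:
  weight(X=0) = 1/24
  weight(X=1) = 1/8
  weight(X=2) = 1/6
Total weight = 1/24 + 1/8 + 1/6 = 1/3
P(X=0 | obs) = 1/24 / 1/3 = 1/8
P(X=1 | obs) = 1/8 / 1/3 = 3/8
P(X=2 | obs) = 1/6 / 1/3 = 1/2

P(X = 1 | obs) = 3/8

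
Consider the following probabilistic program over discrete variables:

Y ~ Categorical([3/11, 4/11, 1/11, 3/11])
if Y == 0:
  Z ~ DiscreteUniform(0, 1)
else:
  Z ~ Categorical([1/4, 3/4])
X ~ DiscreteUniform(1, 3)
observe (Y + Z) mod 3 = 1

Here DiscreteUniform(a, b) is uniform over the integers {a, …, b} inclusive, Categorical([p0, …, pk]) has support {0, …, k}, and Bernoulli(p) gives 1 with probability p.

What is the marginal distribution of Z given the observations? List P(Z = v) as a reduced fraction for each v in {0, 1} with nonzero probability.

Enumerate traces; 9 have nonzero weight after conditioning:
  (Y=0, Z=1, X=1) weight 1/22
  (Y=0, Z=1, X=2) weight 1/22
  (Y=0, Z=1, X=3) weight 1/22
  (Y=1, Z=0, X=1) weight 1/33
  (Y=1, Z=0, X=2) weight 1/33
  (Y=1, Z=0, X=3) weight 1/33
  (Y=3, Z=1, X=1) weight 3/44
  (Y=3, Z=1, X=2) weight 3/44
  … 1 more
Group by Z:
  weight(Z=0) = 1/11
  weight(Z=1) = 15/44
Total weight = 1/11 + 15/44 = 19/44
P(Z=0 | obs) = 1/11 / 19/44 = 4/19
P(Z=1 | obs) = 15/44 / 19/44 = 15/19

P(Z=0) = 4/19, P(Z=1) = 15/19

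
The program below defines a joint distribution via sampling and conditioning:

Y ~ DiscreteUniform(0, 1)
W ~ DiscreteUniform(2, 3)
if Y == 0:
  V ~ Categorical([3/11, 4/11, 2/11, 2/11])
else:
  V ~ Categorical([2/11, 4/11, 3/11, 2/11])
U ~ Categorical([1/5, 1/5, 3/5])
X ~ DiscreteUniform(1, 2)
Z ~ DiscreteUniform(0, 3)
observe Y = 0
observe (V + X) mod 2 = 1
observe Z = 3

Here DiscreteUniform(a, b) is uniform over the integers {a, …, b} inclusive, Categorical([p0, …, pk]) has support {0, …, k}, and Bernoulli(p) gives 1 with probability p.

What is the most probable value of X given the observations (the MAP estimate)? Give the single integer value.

Enumerate traces; 24 have nonzero weight after conditioning:
  (Y=0, W=2, V=0, U=0, X=1, Z=3) weight 3/1760
  (Y=0, W=2, V=0, U=1, X=1, Z=3) weight 3/1760
  (Y=0, W=2, V=0, U=2, X=1, Z=3) weight 9/1760
  (Y=0, W=2, V=1, U=0, X=2, Z=3) weight 1/440
  (Y=0, W=2, V=1, U=1, X=2, Z=3) weight 1/440
  (Y=0, W=2, V=1, U=2, X=2, Z=3) weight 3/440
  (Y=0, W=2, V=2, U=0, X=1, Z=3) weight 1/880
  (Y=0, W=2, V=2, U=1, X=1, Z=3) weight 1/880
  … 16 more
Group by X:
  weight(X=1) = 5/176
  weight(X=2) = 3/88
Total weight = 5/176 + 3/88 = 1/16
P(X=1 | obs) = 5/176 / 1/16 = 5/11
P(X=2 | obs) = 3/88 / 1/16 = 6/11
argmax = 2

argmax_v P(X = v | obs) = 2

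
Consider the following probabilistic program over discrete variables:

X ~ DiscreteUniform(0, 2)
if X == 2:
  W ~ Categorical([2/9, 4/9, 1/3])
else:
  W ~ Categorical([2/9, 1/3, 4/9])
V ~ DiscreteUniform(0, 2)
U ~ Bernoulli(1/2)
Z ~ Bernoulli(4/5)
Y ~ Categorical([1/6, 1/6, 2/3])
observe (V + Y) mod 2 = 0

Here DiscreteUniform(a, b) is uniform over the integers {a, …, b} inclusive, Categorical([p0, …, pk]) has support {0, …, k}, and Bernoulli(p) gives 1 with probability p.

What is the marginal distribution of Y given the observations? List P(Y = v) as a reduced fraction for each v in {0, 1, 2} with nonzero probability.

P(Y=0) = 2/11, P(Y=1) = 1/11, P(Y=2) = 8/11

Enumerate traces; 180 have nonzero weight after conditioning:
  (X=0, W=0, V=0, U=0, Z=0, Y=0) weight 1/2430
  (X=0, W=0, V=0, U=0, Z=0, Y=2) weight 2/1215
  (X=0, W=0, V=0, U=0, Z=1, Y=0) weight 2/1215
  (X=0, W=0, V=0, U=0, Z=1, Y=2) weight 8/1215
  (X=0, W=0, V=0, U=1, Z=0, Y=0) weight 1/2430
  (X=0, W=0, V=0, U=1, Z=0, Y=2) weight 2/1215
  (X=0, W=0, V=0, U=1, Z=1, Y=0) weight 2/1215
  (X=0, W=0, V=0, U=1, Z=1, Y=2) weight 8/1215
  (X=0, W=0, V=1, U=0, Z=0, Y=1) weight 1/2430
  … 171 more
Group by Y:
  weight(Y=0) = 1/9
  weight(Y=1) = 1/18
  weight(Y=2) = 4/9
Total weight = 1/9 + 1/18 + 4/9 = 11/18
P(Y=0 | obs) = 1/9 / 11/18 = 2/11
P(Y=1 | obs) = 1/18 / 11/18 = 1/11
P(Y=2 | obs) = 4/9 / 11/18 = 8/11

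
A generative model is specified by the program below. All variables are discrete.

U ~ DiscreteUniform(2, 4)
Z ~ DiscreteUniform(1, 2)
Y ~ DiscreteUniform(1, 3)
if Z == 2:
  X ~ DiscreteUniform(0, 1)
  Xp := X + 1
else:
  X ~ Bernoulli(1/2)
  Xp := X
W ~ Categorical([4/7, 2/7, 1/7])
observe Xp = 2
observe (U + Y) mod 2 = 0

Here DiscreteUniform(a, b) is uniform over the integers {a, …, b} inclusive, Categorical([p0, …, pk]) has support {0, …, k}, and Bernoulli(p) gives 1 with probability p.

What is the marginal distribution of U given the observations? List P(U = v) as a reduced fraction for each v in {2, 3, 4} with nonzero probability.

Enumerate traces; 12 have nonzero weight after conditioning:
  (U=2, Z=2, Y=2, X=1, W=0) weight 1/63
  (U=2, Z=2, Y=2, X=1, W=1) weight 1/126
  (U=2, Z=2, Y=2, X=1, W=2) weight 1/252
  (U=3, Z=2, Y=1, X=1, W=0) weight 1/63
  (U=3, Z=2, Y=1, X=1, W=1) weight 1/126
  (U=3, Z=2, Y=1, X=1, W=2) weight 1/252
  (U=3, Z=2, Y=3, X=1, W=0) weight 1/63
  (U=3, Z=2, Y=3, X=1, W=1) weight 1/126
  (U=4, Z=2, Y=2, X=1, W=0) weight 1/63
  … 3 more
Group by U:
  weight(U=2) = 1/36
  weight(U=3) = 1/18
  weight(U=4) = 1/36
Total weight = 1/36 + 1/18 + 1/36 = 1/9
P(U=2 | obs) = 1/36 / 1/9 = 1/4
P(U=3 | obs) = 1/18 / 1/9 = 1/2
P(U=4 | obs) = 1/36 / 1/9 = 1/4

P(U=2) = 1/4, P(U=3) = 1/2, P(U=4) = 1/4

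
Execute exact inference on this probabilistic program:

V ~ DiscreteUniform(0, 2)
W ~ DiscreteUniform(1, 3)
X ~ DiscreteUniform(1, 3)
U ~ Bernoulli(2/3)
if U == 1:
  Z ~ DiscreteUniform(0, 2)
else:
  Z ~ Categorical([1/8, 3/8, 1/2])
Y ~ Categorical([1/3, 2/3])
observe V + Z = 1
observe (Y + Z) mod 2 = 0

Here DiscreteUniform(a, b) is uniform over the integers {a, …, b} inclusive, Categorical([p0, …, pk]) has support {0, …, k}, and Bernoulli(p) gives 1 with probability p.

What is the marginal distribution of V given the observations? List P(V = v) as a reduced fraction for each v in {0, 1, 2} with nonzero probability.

P(V=0) = 50/69, P(V=1) = 19/69

Enumerate traces; 36 have nonzero weight after conditioning:
  (V=0, W=1, X=1, U=0, Z=1, Y=1) weight 1/324
  (V=0, W=1, X=1, U=1, Z=1, Y=1) weight 4/729
  (V=0, W=1, X=2, U=0, Z=1, Y=1) weight 1/324
  (V=0, W=1, X=2, U=1, Z=1, Y=1) weight 4/729
  (V=0, W=1, X=3, U=0, Z=1, Y=1) weight 1/324
  (V=0, W=1, X=3, U=1, Z=1, Y=1) weight 4/729
  (V=0, W=2, X=1, U=0, Z=1, Y=1) weight 1/324
  (V=0, W=2, X=1, U=1, Z=1, Y=1) weight 4/729
  (V=1, W=1, X=1, U=0, Z=0, Y=0) weight 1/1944
  … 27 more
Group by V:
  weight(V=0) = 25/324
  weight(V=1) = 19/648
Total weight = 25/324 + 19/648 = 23/216
P(V=0 | obs) = 25/324 / 23/216 = 50/69
P(V=1 | obs) = 19/648 / 23/216 = 19/69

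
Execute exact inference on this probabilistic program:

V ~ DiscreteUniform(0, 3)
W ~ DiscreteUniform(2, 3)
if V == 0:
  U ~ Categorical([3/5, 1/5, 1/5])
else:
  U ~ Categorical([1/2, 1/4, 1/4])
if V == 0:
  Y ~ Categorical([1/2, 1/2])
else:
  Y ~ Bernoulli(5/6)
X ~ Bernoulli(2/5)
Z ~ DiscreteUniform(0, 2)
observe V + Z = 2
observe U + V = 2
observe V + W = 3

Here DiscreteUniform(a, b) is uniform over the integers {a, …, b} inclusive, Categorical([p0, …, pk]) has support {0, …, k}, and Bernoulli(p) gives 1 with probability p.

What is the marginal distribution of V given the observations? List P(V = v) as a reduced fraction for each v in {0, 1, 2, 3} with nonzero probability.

P(V=0) = 4/9, P(V=1) = 5/9

Enumerate traces; 8 have nonzero weight after conditioning:
  (V=0, W=3, U=2, Y=0, X=0, Z=2) weight 1/400
  (V=0, W=3, U=2, Y=0, X=1, Z=2) weight 1/600
  (V=0, W=3, U=2, Y=1, X=0, Z=2) weight 1/400
  (V=0, W=3, U=2, Y=1, X=1, Z=2) weight 1/600
  (V=1, W=2, U=1, Y=0, X=0, Z=1) weight 1/960
  (V=1, W=2, U=1, Y=0, X=1, Z=1) weight 1/1440
  (V=1, W=2, U=1, Y=1, X=0, Z=1) weight 1/192
  (V=1, W=2, U=1, Y=1, X=1, Z=1) weight 1/288
Group by V:
  weight(V=0) = 1/120
  weight(V=1) = 1/96
Total weight = 1/120 + 1/96 = 3/160
P(V=0 | obs) = 1/120 / 3/160 = 4/9
P(V=1 | obs) = 1/96 / 3/160 = 5/9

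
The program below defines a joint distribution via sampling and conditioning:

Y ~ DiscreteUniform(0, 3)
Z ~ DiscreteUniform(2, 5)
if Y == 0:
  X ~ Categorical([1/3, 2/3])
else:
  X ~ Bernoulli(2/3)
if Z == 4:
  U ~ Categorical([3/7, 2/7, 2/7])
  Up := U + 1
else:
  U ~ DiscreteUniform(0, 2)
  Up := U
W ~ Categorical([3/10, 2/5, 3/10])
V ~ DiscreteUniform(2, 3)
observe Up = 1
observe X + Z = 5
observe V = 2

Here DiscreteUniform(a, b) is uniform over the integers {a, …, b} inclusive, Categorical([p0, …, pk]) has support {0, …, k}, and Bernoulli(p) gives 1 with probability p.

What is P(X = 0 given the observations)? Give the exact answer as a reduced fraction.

Enumerate traces; 24 have nonzero weight after conditioning:
  (Y=0, Z=4, X=1, U=0, W=0, V=2) weight 3/1120
  (Y=0, Z=4, X=1, U=0, W=1, V=2) weight 1/280
  (Y=0, Z=4, X=1, U=0, W=2, V=2) weight 3/1120
  (Y=0, Z=5, X=0, U=1, W=0, V=2) weight 1/960
  (Y=0, Z=5, X=0, U=1, W=1, V=2) weight 1/720
  (Y=0, Z=5, X=0, U=1, W=2, V=2) weight 1/960
  (Y=1, Z=4, X=1, U=0, W=0, V=2) weight 3/1120
  (Y=1, Z=4, X=1, U=0, W=1, V=2) weight 1/280
  … 16 more
Group by X:
  weight(X=0) = 1/72
  weight(X=1) = 1/28
Total weight = 1/72 + 1/28 = 25/504
P(X=0 | obs) = 1/72 / 25/504 = 7/25
P(X=1 | obs) = 1/28 / 25/504 = 18/25

P(X = 0 | obs) = 7/25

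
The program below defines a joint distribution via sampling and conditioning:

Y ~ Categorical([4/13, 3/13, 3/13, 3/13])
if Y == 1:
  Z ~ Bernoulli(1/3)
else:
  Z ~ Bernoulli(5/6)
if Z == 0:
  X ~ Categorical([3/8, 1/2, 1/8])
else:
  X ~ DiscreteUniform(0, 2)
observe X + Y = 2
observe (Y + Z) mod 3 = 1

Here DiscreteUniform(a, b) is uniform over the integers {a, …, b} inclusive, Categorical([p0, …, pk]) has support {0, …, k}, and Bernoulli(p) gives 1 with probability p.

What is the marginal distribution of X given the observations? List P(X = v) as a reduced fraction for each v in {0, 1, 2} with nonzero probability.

Enumerate traces; 2 have nonzero weight after conditioning:
  (Y=0, Z=1, X=2) weight 10/117
  (Y=1, Z=0, X=1) weight 1/13
Group by X:
  weight(X=1) = 1/13
  weight(X=2) = 10/117
Total weight = 1/13 + 10/117 = 19/117
P(X=1 | obs) = 1/13 / 19/117 = 9/19
P(X=2 | obs) = 10/117 / 19/117 = 10/19

P(X=1) = 9/19, P(X=2) = 10/19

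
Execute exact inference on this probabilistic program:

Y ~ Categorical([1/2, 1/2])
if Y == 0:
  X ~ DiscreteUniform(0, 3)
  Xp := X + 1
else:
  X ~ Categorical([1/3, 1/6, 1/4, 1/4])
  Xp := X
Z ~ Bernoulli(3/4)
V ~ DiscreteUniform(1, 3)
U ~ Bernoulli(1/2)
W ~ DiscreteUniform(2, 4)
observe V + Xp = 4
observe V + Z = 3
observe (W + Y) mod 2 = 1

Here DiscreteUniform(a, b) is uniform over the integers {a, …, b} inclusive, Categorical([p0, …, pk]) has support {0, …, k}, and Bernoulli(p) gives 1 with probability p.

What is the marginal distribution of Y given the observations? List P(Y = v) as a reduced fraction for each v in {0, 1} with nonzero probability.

P(Y=0) = 6/17, P(Y=1) = 11/17

Enumerate traces; 12 have nonzero weight after conditioning:
  (Y=0, X=0, Z=0, V=3, U=0, W=3) weight 1/576
  (Y=0, X=0, Z=0, V=3, U=1, W=3) weight 1/576
  (Y=0, X=1, Z=1, V=2, U=0, W=3) weight 1/192
  (Y=0, X=1, Z=1, V=2, U=1, W=3) weight 1/192
  (Y=1, X=1, Z=0, V=3, U=0, W=2) weight 1/864
  (Y=1, X=1, Z=0, V=3, U=0, W=4) weight 1/864
  (Y=1, X=1, Z=0, V=3, U=1, W=2) weight 1/864
  (Y=1, X=1, Z=0, V=3, U=1, W=4) weight 1/864
  … 4 more
Group by Y:
  weight(Y=0) = 1/72
  weight(Y=1) = 11/432
Total weight = 1/72 + 11/432 = 17/432
P(Y=0 | obs) = 1/72 / 17/432 = 6/17
P(Y=1 | obs) = 11/432 / 17/432 = 11/17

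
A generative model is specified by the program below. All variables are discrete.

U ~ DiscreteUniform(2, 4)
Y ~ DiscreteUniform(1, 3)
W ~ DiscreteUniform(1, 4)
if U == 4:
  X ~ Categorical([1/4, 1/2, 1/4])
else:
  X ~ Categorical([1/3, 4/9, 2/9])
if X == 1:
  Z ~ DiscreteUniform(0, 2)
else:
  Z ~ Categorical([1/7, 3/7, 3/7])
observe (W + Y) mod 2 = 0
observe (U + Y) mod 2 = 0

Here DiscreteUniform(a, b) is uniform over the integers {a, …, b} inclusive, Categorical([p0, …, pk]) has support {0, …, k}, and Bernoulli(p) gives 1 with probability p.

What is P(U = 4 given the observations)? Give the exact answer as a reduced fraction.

Enumerate traces; 72 have nonzero weight after conditioning:
  (U=2, Y=2, W=2, X=0, Z=0) weight 1/756
  (U=2, Y=2, W=2, X=0, Z=1) weight 1/252
  (U=2, Y=2, W=2, X=0, Z=2) weight 1/252
  (U=2, Y=2, W=2, X=1, Z=0) weight 1/243
  (U=2, Y=2, W=2, X=1, Z=1) weight 1/243
  (U=2, Y=2, W=2, X=1, Z=2) weight 1/243
  (U=2, Y=2, W=2, X=2, Z=0) weight 1/1134
  (U=2, Y=2, W=2, X=2, Z=1) weight 1/378
  (U=3, Y=1, W=1, X=0, Z=0) weight 1/756
  (U=4, Y=2, W=2, X=0, Z=0) weight 1/1008
  … 62 more
Group by U:
  weight(U=2) = 1/18
  weight(U=3) = 1/9
  weight(U=4) = 1/18
Total weight = 1/18 + 1/9 + 1/18 = 2/9
P(U=2 | obs) = 1/18 / 2/9 = 1/4
P(U=3 | obs) = 1/9 / 2/9 = 1/2
P(U=4 | obs) = 1/18 / 2/9 = 1/4

P(U = 4 | obs) = 1/4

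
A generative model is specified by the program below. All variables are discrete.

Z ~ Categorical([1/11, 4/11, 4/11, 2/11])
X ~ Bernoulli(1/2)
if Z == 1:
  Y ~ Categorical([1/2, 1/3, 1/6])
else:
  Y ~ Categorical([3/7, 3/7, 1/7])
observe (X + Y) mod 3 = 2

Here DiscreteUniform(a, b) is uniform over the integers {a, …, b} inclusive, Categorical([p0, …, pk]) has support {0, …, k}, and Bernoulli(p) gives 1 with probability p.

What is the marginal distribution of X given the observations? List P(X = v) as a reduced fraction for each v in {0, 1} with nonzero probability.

Enumerate traces; 8 have nonzero weight after conditioning:
  (Z=0, X=0, Y=2) weight 1/154
  (Z=0, X=1, Y=1) weight 3/154
  (Z=1, X=0, Y=2) weight 1/33
  (Z=1, X=1, Y=1) weight 2/33
  (Z=2, X=0, Y=2) weight 2/77
  (Z=2, X=1, Y=1) weight 6/77
  (Z=3, X=0, Y=2) weight 1/77
  (Z=3, X=1, Y=1) weight 3/77
Group by X:
  weight(X=0) = 5/66
  weight(X=1) = 13/66
Total weight = 5/66 + 13/66 = 3/11
P(X=0 | obs) = 5/66 / 3/11 = 5/18
P(X=1 | obs) = 13/66 / 3/11 = 13/18

P(X=0) = 5/18, P(X=1) = 13/18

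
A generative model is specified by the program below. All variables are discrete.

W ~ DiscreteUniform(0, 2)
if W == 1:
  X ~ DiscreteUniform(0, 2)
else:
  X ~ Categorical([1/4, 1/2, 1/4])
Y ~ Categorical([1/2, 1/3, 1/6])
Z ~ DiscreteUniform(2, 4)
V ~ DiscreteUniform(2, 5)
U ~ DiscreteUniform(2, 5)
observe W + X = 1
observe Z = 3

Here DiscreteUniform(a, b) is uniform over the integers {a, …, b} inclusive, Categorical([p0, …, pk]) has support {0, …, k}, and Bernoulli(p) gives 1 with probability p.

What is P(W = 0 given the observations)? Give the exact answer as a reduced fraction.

P(W = 0 | obs) = 3/5

Enumerate traces; 96 have nonzero weight after conditioning:
  (W=0, X=1, Y=0, Z=3, V=2, U=2) weight 1/576
  (W=0, X=1, Y=0, Z=3, V=2, U=3) weight 1/576
  (W=0, X=1, Y=0, Z=3, V=2, U=4) weight 1/576
  (W=0, X=1, Y=0, Z=3, V=2, U=5) weight 1/576
  (W=0, X=1, Y=0, Z=3, V=3, U=2) weight 1/576
  (W=0, X=1, Y=0, Z=3, V=3, U=3) weight 1/576
  (W=0, X=1, Y=0, Z=3, V=3, U=4) weight 1/576
  (W=0, X=1, Y=0, Z=3, V=3, U=5) weight 1/576
  (W=1, X=0, Y=0, Z=3, V=2, U=2) weight 1/864
  … 87 more
Group by W:
  weight(W=0) = 1/18
  weight(W=1) = 1/27
Total weight = 1/18 + 1/27 = 5/54
P(W=0 | obs) = 1/18 / 5/54 = 3/5
P(W=1 | obs) = 1/27 / 5/54 = 2/5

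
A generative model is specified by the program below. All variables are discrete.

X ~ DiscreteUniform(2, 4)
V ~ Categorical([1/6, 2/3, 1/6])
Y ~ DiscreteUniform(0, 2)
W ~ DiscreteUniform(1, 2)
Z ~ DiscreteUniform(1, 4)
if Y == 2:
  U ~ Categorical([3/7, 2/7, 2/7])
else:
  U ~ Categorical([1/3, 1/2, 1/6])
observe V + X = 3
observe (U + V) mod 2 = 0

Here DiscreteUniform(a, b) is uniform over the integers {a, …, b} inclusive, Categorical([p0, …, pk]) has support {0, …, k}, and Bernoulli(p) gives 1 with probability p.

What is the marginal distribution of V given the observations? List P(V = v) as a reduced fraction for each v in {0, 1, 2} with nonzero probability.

P(V=0) = 1/4, P(V=1) = 3/4

Enumerate traces; 72 have nonzero weight after conditioning:
  (X=2, V=1, Y=0, W=1, Z=1, U=1) weight 1/216
  (X=2, V=1, Y=0, W=1, Z=2, U=1) weight 1/216
  (X=2, V=1, Y=0, W=1, Z=3, U=1) weight 1/216
  (X=2, V=1, Y=0, W=1, Z=4, U=1) weight 1/216
  (X=2, V=1, Y=0, W=2, Z=1, U=1) weight 1/216
  (X=2, V=1, Y=0, W=2, Z=2, U=1) weight 1/216
  (X=2, V=1, Y=0, W=2, Z=3, U=1) weight 1/216
  (X=2, V=1, Y=0, W=2, Z=4, U=1) weight 1/216
  (X=3, V=0, Y=0, W=1, Z=1, U=0) weight 1/1296
  … 63 more
Group by V:
  weight(V=0) = 2/63
  weight(V=1) = 2/21
Total weight = 2/63 + 2/21 = 8/63
P(V=0 | obs) = 2/63 / 8/63 = 1/4
P(V=1 | obs) = 2/21 / 8/63 = 3/4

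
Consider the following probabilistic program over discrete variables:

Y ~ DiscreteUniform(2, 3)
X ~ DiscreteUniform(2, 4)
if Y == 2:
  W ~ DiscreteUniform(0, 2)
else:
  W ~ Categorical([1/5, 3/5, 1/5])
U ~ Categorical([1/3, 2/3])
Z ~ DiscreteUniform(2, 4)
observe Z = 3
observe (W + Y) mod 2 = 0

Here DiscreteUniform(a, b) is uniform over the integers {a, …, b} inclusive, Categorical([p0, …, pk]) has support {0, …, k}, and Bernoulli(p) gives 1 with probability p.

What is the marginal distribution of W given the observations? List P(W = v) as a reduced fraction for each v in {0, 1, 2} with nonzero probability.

P(W=0) = 5/19, P(W=1) = 9/19, P(W=2) = 5/19

Enumerate traces; 18 have nonzero weight after conditioning:
  (Y=2, X=2, W=0, U=0, Z=3) weight 1/162
  (Y=2, X=2, W=0, U=1, Z=3) weight 1/81
  (Y=2, X=2, W=2, U=0, Z=3) weight 1/162
  (Y=2, X=2, W=2, U=1, Z=3) weight 1/81
  (Y=2, X=3, W=0, U=0, Z=3) weight 1/162
  (Y=2, X=3, W=0, U=1, Z=3) weight 1/81
  (Y=2, X=3, W=2, U=0, Z=3) weight 1/162
  (Y=2, X=3, W=2, U=1, Z=3) weight 1/81
  (Y=3, X=2, W=1, U=0, Z=3) weight 1/90
  … 9 more
Group by W:
  weight(W=0) = 1/18
  weight(W=1) = 1/10
  weight(W=2) = 1/18
Total weight = 1/18 + 1/10 + 1/18 = 19/90
P(W=0 | obs) = 1/18 / 19/90 = 5/19
P(W=1 | obs) = 1/10 / 19/90 = 9/19
P(W=2 | obs) = 1/18 / 19/90 = 5/19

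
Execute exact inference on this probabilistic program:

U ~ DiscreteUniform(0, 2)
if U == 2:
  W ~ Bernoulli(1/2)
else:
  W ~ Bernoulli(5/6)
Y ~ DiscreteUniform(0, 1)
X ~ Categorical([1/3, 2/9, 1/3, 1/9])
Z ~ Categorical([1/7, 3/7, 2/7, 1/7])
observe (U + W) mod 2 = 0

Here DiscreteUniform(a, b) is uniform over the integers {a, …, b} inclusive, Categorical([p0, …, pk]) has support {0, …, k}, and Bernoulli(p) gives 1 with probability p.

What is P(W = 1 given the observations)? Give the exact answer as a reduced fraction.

Enumerate traces; 96 have nonzero weight after conditioning:
  (U=0, W=0, Y=0, X=0, Z=0) weight 1/756
  (U=0, W=0, Y=0, X=0, Z=1) weight 1/252
  (U=0, W=0, Y=0, X=0, Z=2) weight 1/378
  (U=0, W=0, Y=0, X=0, Z=3) weight 1/756
  (U=0, W=0, Y=0, X=1, Z=0) weight 1/1134
  (U=0, W=0, Y=0, X=1, Z=1) weight 1/378
  (U=0, W=0, Y=0, X=1, Z=2) weight 1/567
  (U=0, W=0, Y=0, X=1, Z=3) weight 1/1134
  (U=1, W=1, Y=0, X=0, Z=0) weight 5/756
  … 87 more
Group by W:
  weight(W=0) = 2/9
  weight(W=1) = 5/18
Total weight = 2/9 + 5/18 = 1/2
P(W=0 | obs) = 2/9 / 1/2 = 4/9
P(W=1 | obs) = 5/18 / 1/2 = 5/9

P(W = 1 | obs) = 5/9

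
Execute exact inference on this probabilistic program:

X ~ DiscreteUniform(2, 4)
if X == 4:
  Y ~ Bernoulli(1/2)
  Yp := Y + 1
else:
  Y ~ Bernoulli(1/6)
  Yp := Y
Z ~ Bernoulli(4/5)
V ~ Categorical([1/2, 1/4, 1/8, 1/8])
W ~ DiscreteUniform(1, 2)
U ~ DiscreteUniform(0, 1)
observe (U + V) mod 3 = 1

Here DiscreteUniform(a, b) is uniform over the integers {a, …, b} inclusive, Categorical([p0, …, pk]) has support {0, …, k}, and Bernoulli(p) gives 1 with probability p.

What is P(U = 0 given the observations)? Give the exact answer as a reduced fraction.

Enumerate traces; 72 have nonzero weight after conditioning:
  (X=2, Y=0, Z=0, V=0, W=1, U=1) weight 1/144
  (X=2, Y=0, Z=0, V=0, W=2, U=1) weight 1/144
  (X=2, Y=0, Z=0, V=1, W=1, U=0) weight 1/288
  (X=2, Y=0, Z=0, V=1, W=2, U=0) weight 1/288
  (X=2, Y=0, Z=0, V=3, W=1, U=1) weight 1/576
  (X=2, Y=0, Z=0, V=3, W=2, U=1) weight 1/576
  (X=2, Y=0, Z=1, V=0, W=1, U=1) weight 1/36
  (X=2, Y=0, Z=1, V=0, W=2, U=1) weight 1/36
  … 64 more
Group by U:
  weight(U=0) = 1/8
  weight(U=1) = 5/16
Total weight = 1/8 + 5/16 = 7/16
P(U=0 | obs) = 1/8 / 7/16 = 2/7
P(U=1 | obs) = 5/16 / 7/16 = 5/7

P(U = 0 | obs) = 2/7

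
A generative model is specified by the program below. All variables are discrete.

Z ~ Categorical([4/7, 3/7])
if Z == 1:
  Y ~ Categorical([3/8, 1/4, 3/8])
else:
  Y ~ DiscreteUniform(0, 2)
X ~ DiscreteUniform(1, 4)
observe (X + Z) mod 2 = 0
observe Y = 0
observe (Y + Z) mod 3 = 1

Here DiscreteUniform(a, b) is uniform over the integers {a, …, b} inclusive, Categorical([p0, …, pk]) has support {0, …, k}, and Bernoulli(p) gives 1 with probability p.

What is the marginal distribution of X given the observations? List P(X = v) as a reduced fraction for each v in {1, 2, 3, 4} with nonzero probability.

P(X=1) = 1/2, P(X=3) = 1/2

Enumerate traces; 2 have nonzero weight after conditioning:
  (Z=1, Y=0, X=1) weight 9/224
  (Z=1, Y=0, X=3) weight 9/224
Group by X:
  weight(X=1) = 9/224
  weight(X=3) = 9/224
Total weight = 9/224 + 9/224 = 9/112
P(X=1 | obs) = 9/224 / 9/112 = 1/2
P(X=3 | obs) = 9/224 / 9/112 = 1/2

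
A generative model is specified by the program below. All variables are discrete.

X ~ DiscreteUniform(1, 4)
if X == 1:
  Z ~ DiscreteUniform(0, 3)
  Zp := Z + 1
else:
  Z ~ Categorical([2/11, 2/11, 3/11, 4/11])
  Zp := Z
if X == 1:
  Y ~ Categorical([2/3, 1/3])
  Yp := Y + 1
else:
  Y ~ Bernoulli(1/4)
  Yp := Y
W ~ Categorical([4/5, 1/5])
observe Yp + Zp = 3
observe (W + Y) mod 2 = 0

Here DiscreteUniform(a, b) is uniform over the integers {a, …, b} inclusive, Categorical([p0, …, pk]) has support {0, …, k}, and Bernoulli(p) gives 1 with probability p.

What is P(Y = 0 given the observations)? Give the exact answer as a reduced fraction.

P(Y = 0 | obs) = 260/279

Enumerate traces; 8 have nonzero weight after conditioning:
  (X=1, Z=0, Y=1, W=1) weight 1/240
  (X=1, Z=1, Y=0, W=0) weight 1/30
  (X=2, Z=2, Y=1, W=1) weight 3/880
  (X=2, Z=3, Y=0, W=0) weight 3/55
  (X=3, Z=2, Y=1, W=1) weight 3/880
  (X=3, Z=3, Y=0, W=0) weight 3/55
  (X=4, Z=2, Y=1, W=1) weight 3/880
  (X=4, Z=3, Y=0, W=0) weight 3/55
Group by Y:
  weight(Y=0) = 13/66
  weight(Y=1) = 19/1320
Total weight = 13/66 + 19/1320 = 93/440
P(Y=0 | obs) = 13/66 / 93/440 = 260/279
P(Y=1 | obs) = 19/1320 / 93/440 = 19/279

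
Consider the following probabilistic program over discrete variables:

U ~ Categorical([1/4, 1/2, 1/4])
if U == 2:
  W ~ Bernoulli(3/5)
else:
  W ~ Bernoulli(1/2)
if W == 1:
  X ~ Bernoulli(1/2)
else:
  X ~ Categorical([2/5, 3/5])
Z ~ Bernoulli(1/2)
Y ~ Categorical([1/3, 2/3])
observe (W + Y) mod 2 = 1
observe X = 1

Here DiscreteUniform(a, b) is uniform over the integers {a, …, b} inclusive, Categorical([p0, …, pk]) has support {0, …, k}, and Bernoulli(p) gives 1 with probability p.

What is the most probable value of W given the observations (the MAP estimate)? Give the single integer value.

argmax_v P(W = v | obs) = 0

Enumerate traces; 12 have nonzero weight after conditioning:
  (U=0, W=0, X=1, Z=0, Y=1) weight 1/40
  (U=0, W=0, X=1, Z=1, Y=1) weight 1/40
  (U=0, W=1, X=1, Z=0, Y=0) weight 1/96
  (U=0, W=1, X=1, Z=1, Y=0) weight 1/96
  (U=1, W=0, X=1, Z=0, Y=1) weight 1/20
  (U=1, W=0, X=1, Z=1, Y=1) weight 1/20
  (U=1, W=1, X=1, Z=0, Y=0) weight 1/48
  (U=1, W=1, X=1, Z=1, Y=0) weight 1/48
  … 4 more
Group by W:
  weight(W=0) = 19/100
  weight(W=1) = 7/80
Total weight = 19/100 + 7/80 = 111/400
P(W=0 | obs) = 19/100 / 111/400 = 76/111
P(W=1 | obs) = 7/80 / 111/400 = 35/111
argmax = 0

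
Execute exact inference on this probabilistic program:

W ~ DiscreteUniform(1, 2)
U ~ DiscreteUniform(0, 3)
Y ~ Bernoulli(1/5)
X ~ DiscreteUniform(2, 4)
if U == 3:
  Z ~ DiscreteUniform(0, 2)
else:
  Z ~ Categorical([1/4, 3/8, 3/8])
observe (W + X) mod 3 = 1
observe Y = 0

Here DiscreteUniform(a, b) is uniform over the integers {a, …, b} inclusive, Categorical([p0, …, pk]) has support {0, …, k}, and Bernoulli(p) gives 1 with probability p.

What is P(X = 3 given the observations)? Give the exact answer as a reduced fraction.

P(X = 3 | obs) = 1/2

Enumerate traces; 24 have nonzero weight after conditioning:
  (W=1, U=0, Y=0, X=3, Z=0) weight 1/120
  (W=1, U=0, Y=0, X=3, Z=1) weight 1/80
  (W=1, U=0, Y=0, X=3, Z=2) weight 1/80
  (W=1, U=1, Y=0, X=3, Z=0) weight 1/120
  (W=1, U=1, Y=0, X=3, Z=1) weight 1/80
  (W=1, U=1, Y=0, X=3, Z=2) weight 1/80
  (W=1, U=2, Y=0, X=3, Z=0) weight 1/120
  (W=1, U=2, Y=0, X=3, Z=1) weight 1/80
  (W=2, U=0, Y=0, X=2, Z=0) weight 1/120
  … 15 more
Group by X:
  weight(X=2) = 2/15
  weight(X=3) = 2/15
Total weight = 2/15 + 2/15 = 4/15
P(X=2 | obs) = 2/15 / 4/15 = 1/2
P(X=3 | obs) = 2/15 / 4/15 = 1/2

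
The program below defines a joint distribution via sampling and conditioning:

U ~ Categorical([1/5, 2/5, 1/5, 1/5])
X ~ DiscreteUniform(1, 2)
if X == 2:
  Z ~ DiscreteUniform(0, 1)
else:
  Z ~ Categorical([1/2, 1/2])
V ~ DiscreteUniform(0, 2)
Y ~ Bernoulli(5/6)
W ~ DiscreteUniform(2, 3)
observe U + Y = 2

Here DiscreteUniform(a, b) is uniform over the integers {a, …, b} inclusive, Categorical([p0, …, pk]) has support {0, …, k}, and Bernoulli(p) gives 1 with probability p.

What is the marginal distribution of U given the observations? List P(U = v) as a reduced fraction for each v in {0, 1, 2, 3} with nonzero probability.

P(U=1) = 10/11, P(U=2) = 1/11

Enumerate traces; 48 have nonzero weight after conditioning:
  (U=1, X=1, Z=0, V=0, Y=1, W=2) weight 1/72
  (U=1, X=1, Z=0, V=0, Y=1, W=3) weight 1/72
  (U=1, X=1, Z=0, V=1, Y=1, W=2) weight 1/72
  (U=1, X=1, Z=0, V=1, Y=1, W=3) weight 1/72
  (U=1, X=1, Z=0, V=2, Y=1, W=2) weight 1/72
  (U=1, X=1, Z=0, V=2, Y=1, W=3) weight 1/72
  (U=1, X=1, Z=1, V=0, Y=1, W=2) weight 1/72
  (U=1, X=1, Z=1, V=0, Y=1, W=3) weight 1/72
  (U=2, X=1, Z=0, V=0, Y=0, W=2) weight 1/720
  … 39 more
Group by U:
  weight(U=1) = 1/3
  weight(U=2) = 1/30
Total weight = 1/3 + 1/30 = 11/30
P(U=1 | obs) = 1/3 / 11/30 = 10/11
P(U=2 | obs) = 1/30 / 11/30 = 1/11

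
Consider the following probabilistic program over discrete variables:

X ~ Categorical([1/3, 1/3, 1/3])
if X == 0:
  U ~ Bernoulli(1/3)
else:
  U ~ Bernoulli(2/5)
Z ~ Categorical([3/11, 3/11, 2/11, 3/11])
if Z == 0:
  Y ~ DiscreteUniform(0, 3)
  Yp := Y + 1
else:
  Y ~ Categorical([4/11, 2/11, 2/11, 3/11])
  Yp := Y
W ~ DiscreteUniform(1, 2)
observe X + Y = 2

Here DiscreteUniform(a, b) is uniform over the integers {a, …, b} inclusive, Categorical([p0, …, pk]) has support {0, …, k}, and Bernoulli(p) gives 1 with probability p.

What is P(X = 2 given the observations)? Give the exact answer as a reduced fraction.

Enumerate traces; 48 have nonzero weight after conditioning:
  (X=0, U=0, Z=0, Y=2, W=1) weight 1/132
  (X=0, U=0, Z=0, Y=2, W=2) weight 1/132
  (X=0, U=0, Z=1, Y=2, W=1) weight 2/363
  (X=0, U=0, Z=1, Y=2, W=2) weight 2/363
  (X=0, U=0, Z=2, Y=2, W=1) weight 4/1089
  (X=0, U=0, Z=2, Y=2, W=2) weight 4/1089
  (X=0, U=0, Z=3, Y=2, W=1) weight 2/363
  (X=0, U=0, Z=3, Y=2, W=2) weight 2/363
  (X=1, U=0, Z=0, Y=1, W=1) weight 3/440
  (X=2, U=0, Z=0, Y=0, W=1) weight 3/440
  … 38 more
Group by X:
  weight(X=0) = 97/1452
  weight(X=1) = 97/1452
  weight(X=2) = 161/1452
Total weight = 97/1452 + 97/1452 + 161/1452 = 355/1452
P(X=0 | obs) = 97/1452 / 355/1452 = 97/355
P(X=1 | obs) = 97/1452 / 355/1452 = 97/355
P(X=2 | obs) = 161/1452 / 355/1452 = 161/355

P(X = 2 | obs) = 161/355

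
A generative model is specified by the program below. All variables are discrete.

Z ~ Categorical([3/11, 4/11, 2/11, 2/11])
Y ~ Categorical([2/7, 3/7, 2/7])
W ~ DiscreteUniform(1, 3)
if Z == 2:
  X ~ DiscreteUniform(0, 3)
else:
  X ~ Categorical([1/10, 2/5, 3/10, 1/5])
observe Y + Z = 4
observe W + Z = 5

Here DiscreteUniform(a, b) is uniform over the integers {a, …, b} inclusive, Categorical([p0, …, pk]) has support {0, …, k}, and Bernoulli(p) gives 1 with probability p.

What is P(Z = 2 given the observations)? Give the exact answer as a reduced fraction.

P(Z = 2 | obs) = 2/5

Enumerate traces; 8 have nonzero weight after conditioning:
  (Z=2, Y=2, W=3, X=0) weight 1/231
  (Z=2, Y=2, W=3, X=1) weight 1/231
  (Z=2, Y=2, W=3, X=2) weight 1/231
  (Z=2, Y=2, W=3, X=3) weight 1/231
  (Z=3, Y=1, W=2, X=0) weight 1/385
  (Z=3, Y=1, W=2, X=1) weight 4/385
  (Z=3, Y=1, W=2, X=2) weight 3/385
  (Z=3, Y=1, W=2, X=3) weight 2/385
Group by Z:
  weight(Z=2) = 4/231
  weight(Z=3) = 2/77
Total weight = 4/231 + 2/77 = 10/231
P(Z=2 | obs) = 4/231 / 10/231 = 2/5
P(Z=3 | obs) = 2/77 / 10/231 = 3/5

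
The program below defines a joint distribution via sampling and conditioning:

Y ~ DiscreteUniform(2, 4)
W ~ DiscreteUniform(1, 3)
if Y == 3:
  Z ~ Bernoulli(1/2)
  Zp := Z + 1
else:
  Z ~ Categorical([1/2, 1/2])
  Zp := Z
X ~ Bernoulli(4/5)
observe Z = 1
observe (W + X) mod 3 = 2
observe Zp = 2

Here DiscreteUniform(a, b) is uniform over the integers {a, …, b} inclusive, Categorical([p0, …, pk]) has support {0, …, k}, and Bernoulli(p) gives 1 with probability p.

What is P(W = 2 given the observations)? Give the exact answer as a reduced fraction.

P(W = 2 | obs) = 1/5

Enumerate traces; 2 have nonzero weight after conditioning:
  (Y=3, W=1, Z=1, X=1) weight 2/45
  (Y=3, W=2, Z=1, X=0) weight 1/90
Group by W:
  weight(W=1) = 2/45
  weight(W=2) = 1/90
Total weight = 2/45 + 1/90 = 1/18
P(W=1 | obs) = 2/45 / 1/18 = 4/5
P(W=2 | obs) = 1/90 / 1/18 = 1/5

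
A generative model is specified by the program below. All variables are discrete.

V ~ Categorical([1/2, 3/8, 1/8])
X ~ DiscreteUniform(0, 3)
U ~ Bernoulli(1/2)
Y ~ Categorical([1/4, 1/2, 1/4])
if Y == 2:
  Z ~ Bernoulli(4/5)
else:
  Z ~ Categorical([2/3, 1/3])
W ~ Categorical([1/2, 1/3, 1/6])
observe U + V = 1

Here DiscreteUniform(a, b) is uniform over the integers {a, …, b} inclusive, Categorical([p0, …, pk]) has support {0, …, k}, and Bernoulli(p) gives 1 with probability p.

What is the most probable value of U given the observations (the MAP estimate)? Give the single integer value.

argmax_v P(U = v | obs) = 1

Enumerate traces; 144 have nonzero weight after conditioning:
  (V=0, X=0, U=1, Y=0, Z=0, W=0) weight 1/192
  (V=0, X=0, U=1, Y=0, Z=0, W=1) weight 1/288
  (V=0, X=0, U=1, Y=0, Z=0, W=2) weight 1/576
  (V=0, X=0, U=1, Y=0, Z=1, W=0) weight 1/384
  (V=0, X=0, U=1, Y=0, Z=1, W=1) weight 1/576
  (V=0, X=0, U=1, Y=0, Z=1, W=2) weight 1/1152
  (V=0, X=0, U=1, Y=1, Z=0, W=0) weight 1/96
  (V=0, X=0, U=1, Y=1, Z=0, W=1) weight 1/144
  (V=1, X=0, U=0, Y=0, Z=0, W=0) weight 1/256
  … 135 more
Group by U:
  weight(U=0) = 3/16
  weight(U=1) = 1/4
Total weight = 3/16 + 1/4 = 7/16
P(U=0 | obs) = 3/16 / 7/16 = 3/7
P(U=1 | obs) = 1/4 / 7/16 = 4/7
argmax = 1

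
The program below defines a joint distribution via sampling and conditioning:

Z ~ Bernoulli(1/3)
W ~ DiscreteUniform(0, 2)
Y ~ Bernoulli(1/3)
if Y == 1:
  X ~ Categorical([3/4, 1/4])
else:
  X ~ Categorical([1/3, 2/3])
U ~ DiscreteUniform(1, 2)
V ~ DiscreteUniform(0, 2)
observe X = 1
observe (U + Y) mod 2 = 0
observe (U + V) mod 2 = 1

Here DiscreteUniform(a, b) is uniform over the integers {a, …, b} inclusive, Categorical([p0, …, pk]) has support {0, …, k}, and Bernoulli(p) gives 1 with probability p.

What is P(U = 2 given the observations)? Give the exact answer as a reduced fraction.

Enumerate traces; 18 have nonzero weight after conditioning:
  (Z=0, W=0, Y=0, X=1, U=2, V=1) weight 4/243
  (Z=0, W=0, Y=1, X=1, U=1, V=0) weight 1/324
  (Z=0, W=0, Y=1, X=1, U=1, V=2) weight 1/324
  (Z=0, W=1, Y=0, X=1, U=2, V=1) weight 4/243
  (Z=0, W=1, Y=1, X=1, U=1, V=0) weight 1/324
  (Z=0, W=1, Y=1, X=1, U=1, V=2) weight 1/324
  (Z=0, W=2, Y=0, X=1, U=2, V=1) weight 4/243
  (Z=0, W=2, Y=1, X=1, U=1, V=0) weight 1/324
  … 10 more
Group by U:
  weight(U=1) = 1/36
  weight(U=2) = 2/27
Total weight = 1/36 + 2/27 = 11/108
P(U=1 | obs) = 1/36 / 11/108 = 3/11
P(U=2 | obs) = 2/27 / 11/108 = 8/11

P(U = 2 | obs) = 8/11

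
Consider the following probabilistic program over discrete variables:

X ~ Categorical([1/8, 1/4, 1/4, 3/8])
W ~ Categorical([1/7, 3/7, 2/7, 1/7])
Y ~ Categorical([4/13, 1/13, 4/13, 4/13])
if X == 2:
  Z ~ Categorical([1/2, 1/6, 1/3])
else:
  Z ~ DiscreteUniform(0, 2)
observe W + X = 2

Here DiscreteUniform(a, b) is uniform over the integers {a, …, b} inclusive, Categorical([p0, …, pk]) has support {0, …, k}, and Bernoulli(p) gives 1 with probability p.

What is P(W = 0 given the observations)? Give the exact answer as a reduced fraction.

P(W = 0 | obs) = 1/5

Enumerate traces; 36 have nonzero weight after conditioning:
  (X=0, W=2, Y=0, Z=0) weight 1/273
  (X=0, W=2, Y=0, Z=1) weight 1/273
  (X=0, W=2, Y=0, Z=2) weight 1/273
  (X=0, W=2, Y=1, Z=0) weight 1/1092
  (X=0, W=2, Y=1, Z=1) weight 1/1092
  (X=0, W=2, Y=1, Z=2) weight 1/1092
  (X=0, W=2, Y=2, Z=0) weight 1/273
  (X=0, W=2, Y=2, Z=1) weight 1/273
  (X=1, W=1, Y=0, Z=0) weight 1/91
  (X=2, W=0, Y=0, Z=0) weight 1/182
  … 26 more
Group by W:
  weight(W=0) = 1/28
  weight(W=1) = 3/28
  weight(W=2) = 1/28
Total weight = 1/28 + 3/28 + 1/28 = 5/28
P(W=0 | obs) = 1/28 / 5/28 = 1/5
P(W=1 | obs) = 3/28 / 5/28 = 3/5
P(W=2 | obs) = 1/28 / 5/28 = 1/5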